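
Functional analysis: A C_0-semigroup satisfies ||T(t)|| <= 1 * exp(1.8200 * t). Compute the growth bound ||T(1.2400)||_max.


||T(1.2400)|| <= 1 * exp(1.8200 * 1.2400)
= 1 * exp(2.2568)
= 1 * 9.5525
= 9.5525

9.5525


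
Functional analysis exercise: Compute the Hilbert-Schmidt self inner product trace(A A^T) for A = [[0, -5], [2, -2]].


trace(A * A^T) = sum of squares of all entries
= 0^2 + (-5)^2 + 2^2 + (-2)^2
= 0 + 25 + 4 + 4
= 33

33


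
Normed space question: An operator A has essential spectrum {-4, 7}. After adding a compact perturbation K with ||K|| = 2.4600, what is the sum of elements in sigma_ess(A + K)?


By Weyl's theorem, the essential spectrum is invariant under compact perturbations.
sigma_ess(A + K) = sigma_ess(A) = {-4, 7}
Sum = -4 + 7 = 3

3


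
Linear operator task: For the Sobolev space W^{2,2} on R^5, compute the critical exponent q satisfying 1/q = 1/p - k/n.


Using the Sobolev embedding formula: 1/q = 1/p - k/n
1/q = 1/2 - 2/5 = 1/10
q = 1/(1/10) = 10

10.0000


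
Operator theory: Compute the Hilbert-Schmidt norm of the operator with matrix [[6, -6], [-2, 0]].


The Hilbert-Schmidt norm is sqrt(sum of squares of all entries).
Sum of squares = 6^2 + (-6)^2 + (-2)^2 + 0^2
= 36 + 36 + 4 + 0 = 76
||T||_HS = sqrt(76) = 8.7178

8.7178


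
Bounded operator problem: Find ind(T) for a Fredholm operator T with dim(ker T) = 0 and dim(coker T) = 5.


The Fredholm index is defined as ind(T) = dim(ker T) - dim(coker T)
= 0 - 5
= -5

-5


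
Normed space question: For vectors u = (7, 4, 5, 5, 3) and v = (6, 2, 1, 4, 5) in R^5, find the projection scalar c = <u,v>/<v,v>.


Computing <u,v> = 7*6 + 4*2 + 5*1 + 5*4 + 3*5 = 90
Computing <v,v> = 6^2 + 2^2 + 1^2 + 4^2 + 5^2 = 82
Projection coefficient = 90/82 = 1.0976

1.0976


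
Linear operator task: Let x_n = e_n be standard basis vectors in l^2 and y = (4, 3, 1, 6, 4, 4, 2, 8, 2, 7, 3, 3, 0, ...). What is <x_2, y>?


x_2 = e_2 is the standard basis vector with 1 in position 2.
<x_2, y> = y_2 = 3
As n -> infinity, <x_n, y> -> 0, confirming weak convergence of (x_n) to 0.

3


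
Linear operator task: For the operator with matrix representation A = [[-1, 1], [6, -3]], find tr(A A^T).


trace(A * A^T) = sum of squares of all entries
= (-1)^2 + 1^2 + 6^2 + (-3)^2
= 1 + 1 + 36 + 9
= 47

47


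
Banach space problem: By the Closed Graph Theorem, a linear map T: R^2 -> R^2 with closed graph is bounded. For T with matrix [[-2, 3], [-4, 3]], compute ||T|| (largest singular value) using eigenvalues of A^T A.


A^T A = [[20, -18], [-18, 18]]
trace(A^T A) = 38, det(A^T A) = 36
discriminant = 38^2 - 4*36 = 1300
Largest eigenvalue of A^T A = (trace + sqrt(disc))/2 = 37.0278
||T|| = sqrt(37.0278) = 6.0850

6.0850


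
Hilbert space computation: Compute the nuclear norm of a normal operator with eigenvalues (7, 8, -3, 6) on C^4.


For a normal operator, singular values equal |eigenvalues|.
Trace norm = sum |lambda_i| = 7 + 8 + 3 + 6
= 24

24


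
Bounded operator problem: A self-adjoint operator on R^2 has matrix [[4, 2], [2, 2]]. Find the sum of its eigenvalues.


For a self-adjoint (symmetric) matrix, the eigenvalues are real.
The sum of eigenvalues equals the trace of the matrix.
trace = 4 + 2 = 6

6


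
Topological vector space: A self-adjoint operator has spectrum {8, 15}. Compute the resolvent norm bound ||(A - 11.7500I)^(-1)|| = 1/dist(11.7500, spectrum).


dist(11.7500, {8, 15}) = min(|11.7500 - 8|, |11.7500 - 15|)
= min(3.7500, 3.2500) = 3.2500
Resolvent bound = 1/3.2500 = 0.3077

0.3077


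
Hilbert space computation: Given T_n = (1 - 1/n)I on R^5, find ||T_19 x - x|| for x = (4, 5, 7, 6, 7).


T_19 x - x = (1 - 1/19)x - x = -x/19
||x|| = sqrt(175) = 13.2288
||T_19 x - x|| = ||x||/19 = 13.2288/19 = 0.6963

0.6963


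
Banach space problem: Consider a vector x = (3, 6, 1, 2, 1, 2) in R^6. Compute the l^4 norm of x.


The l^4 norm = (sum |x_i|^4)^(1/4)
Sum of 4th powers = 81 + 1296 + 1 + 16 + 1 + 16 = 1411
||x||_4 = (1411)^(1/4) = 6.1289

6.1289


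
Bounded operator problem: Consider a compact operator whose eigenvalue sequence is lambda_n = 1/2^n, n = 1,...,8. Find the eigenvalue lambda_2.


The eigenvalue formula gives lambda_2 = 1/2^2
= 1/4
= 0.2500

0.2500


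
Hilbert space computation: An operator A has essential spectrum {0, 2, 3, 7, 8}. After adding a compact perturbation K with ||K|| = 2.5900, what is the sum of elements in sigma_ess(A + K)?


By Weyl's theorem, the essential spectrum is invariant under compact perturbations.
sigma_ess(A + K) = sigma_ess(A) = {0, 2, 3, 7, 8}
Sum = 0 + 2 + 3 + 7 + 8 = 20

20


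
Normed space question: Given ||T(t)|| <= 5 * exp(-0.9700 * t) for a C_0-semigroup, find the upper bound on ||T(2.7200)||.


||T(2.7200)|| <= 5 * exp(-0.9700 * 2.7200)
= 5 * exp(-2.6384)
= 5 * 0.0715
= 0.3574

0.3574


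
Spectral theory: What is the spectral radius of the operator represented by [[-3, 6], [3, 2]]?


For a 2x2 matrix, eigenvalues satisfy lambda^2 - (trace)*lambda + det = 0
trace = -3 + 2 = -1
det = -3*2 - 6*3 = -24
discriminant = (-1)^2 - 4*(-24) = 97
spectral radius = max |eigenvalue| = 5.4244

5.4244


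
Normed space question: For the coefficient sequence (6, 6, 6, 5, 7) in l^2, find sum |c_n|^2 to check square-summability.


sum |c_n|^2 = 6^2 + 6^2 + 6^2 + 5^2 + 7^2
= 36 + 36 + 36 + 25 + 49
= 182

182


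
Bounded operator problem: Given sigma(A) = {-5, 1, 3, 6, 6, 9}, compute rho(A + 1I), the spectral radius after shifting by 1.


Spectrum of A + 1I = {-4, 2, 4, 7, 7, 10}
Spectral radius = max |lambda| over the shifted spectrum
= max(4, 2, 4, 7, 7, 10) = 10

10


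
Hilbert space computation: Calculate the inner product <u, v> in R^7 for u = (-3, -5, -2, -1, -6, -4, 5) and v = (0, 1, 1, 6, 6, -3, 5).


Computing the standard inner product <u, v> = sum u_i * v_i
= -3*0 + -5*1 + -2*1 + -1*6 + -6*6 + -4*-3 + 5*5
= 0 + -5 + -2 + -6 + -36 + 12 + 25
= -12

-12


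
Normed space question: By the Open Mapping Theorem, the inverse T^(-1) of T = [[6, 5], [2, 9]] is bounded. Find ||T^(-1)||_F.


det(T) = 6*9 - 5*2 = 44
T^(-1) = (1/44) * [[9, -5], [-2, 6]] = [[0.2045, -0.1136], [-0.0455, 0.1364]]
||T^(-1)||_F^2 = 0.2045^2 + (-0.1136)^2 + (-0.0455)^2 + 0.1364^2 = 0.0754
||T^(-1)||_F = sqrt(0.0754) = 0.2746

0.2746


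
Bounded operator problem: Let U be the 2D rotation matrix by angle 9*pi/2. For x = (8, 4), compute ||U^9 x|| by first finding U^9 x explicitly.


U is a rotation by theta = 9*pi/2
U^9 = rotation by 9*theta = 81*pi/2 = 1*pi/2 (mod 2*pi)
cos(1*pi/2) = 0.0000, sin(1*pi/2) = 1.0000
U^9 x = (0.0000 * 8 - 1.0000 * 4, 1.0000 * 8 + 0.0000 * 4)
= (-4.0000, 8.0000)
||U^9 x|| = sqrt((-4.0000)^2 + 8.0000^2) = sqrt(80.0000) = 8.9443

8.9443


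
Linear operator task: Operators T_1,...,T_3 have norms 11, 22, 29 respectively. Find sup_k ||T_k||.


By the Uniform Boundedness Principle, the supremum of norms is finite.
sup_k ||T_k|| = max(11, 22, 29) = 29

29


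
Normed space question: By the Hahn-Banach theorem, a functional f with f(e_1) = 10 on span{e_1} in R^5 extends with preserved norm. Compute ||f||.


The norm of f is given by ||f|| = sup_{||x||=1} |f(x)|.
On span{e_1}, ||e_1|| = 1, so ||f|| = |f(e_1)| / ||e_1||
= |10| / 1 = 10.0000

10.0000


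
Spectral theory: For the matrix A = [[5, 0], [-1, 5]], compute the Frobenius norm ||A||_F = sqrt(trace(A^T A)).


||A||_F^2 = sum a_ij^2
= 5^2 + 0^2 + (-1)^2 + 5^2
= 25 + 0 + 1 + 25 = 51
||A||_F = sqrt(51) = 7.1414

7.1414


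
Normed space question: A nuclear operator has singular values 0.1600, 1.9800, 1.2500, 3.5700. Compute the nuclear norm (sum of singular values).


The nuclear norm is the sum of all singular values.
||T||_1 = 0.1600 + 1.9800 + 1.2500 + 3.5700
= 6.9600

6.9600


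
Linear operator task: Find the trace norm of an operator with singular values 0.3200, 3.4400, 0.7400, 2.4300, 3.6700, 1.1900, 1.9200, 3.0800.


The nuclear norm is the sum of all singular values.
||T||_1 = 0.3200 + 3.4400 + 0.7400 + 2.4300 + 3.6700 + 1.1900 + 1.9200 + 3.0800
= 16.7900

16.7900


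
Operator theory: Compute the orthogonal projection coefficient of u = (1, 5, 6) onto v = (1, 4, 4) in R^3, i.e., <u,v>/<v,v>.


Computing <u,v> = 1*1 + 5*4 + 6*4 = 45
Computing <v,v> = 1^2 + 4^2 + 4^2 = 33
Projection coefficient = 45/33 = 1.3636

1.3636


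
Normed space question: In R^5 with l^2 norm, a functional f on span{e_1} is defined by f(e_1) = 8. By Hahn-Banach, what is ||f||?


The norm of f is given by ||f|| = sup_{||x||=1} |f(x)|.
On span{e_1}, ||e_1|| = 1, so ||f|| = |f(e_1)| / ||e_1||
= |8| / 1 = 8.0000

8.0000


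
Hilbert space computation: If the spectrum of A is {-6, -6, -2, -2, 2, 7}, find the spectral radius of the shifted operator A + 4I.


Spectrum of A + 4I = {-2, -2, 2, 2, 6, 11}
Spectral radius = max |lambda| over the shifted spectrum
= max(2, 2, 2, 2, 6, 11) = 11

11


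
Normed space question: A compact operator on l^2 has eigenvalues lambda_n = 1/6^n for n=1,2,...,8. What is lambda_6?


The eigenvalue formula gives lambda_6 = 1/6^6
= 1/46656
= 2.1433e-05

2.1433e-05


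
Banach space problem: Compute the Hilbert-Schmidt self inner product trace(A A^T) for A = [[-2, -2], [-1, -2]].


trace(A * A^T) = sum of squares of all entries
= (-2)^2 + (-2)^2 + (-1)^2 + (-2)^2
= 4 + 4 + 1 + 4
= 13

13


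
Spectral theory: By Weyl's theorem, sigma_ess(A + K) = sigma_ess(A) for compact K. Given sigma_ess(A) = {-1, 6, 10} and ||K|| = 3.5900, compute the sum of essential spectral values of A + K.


By Weyl's theorem, the essential spectrum is invariant under compact perturbations.
sigma_ess(A + K) = sigma_ess(A) = {-1, 6, 10}
Sum = -1 + 6 + 10 = 15

15


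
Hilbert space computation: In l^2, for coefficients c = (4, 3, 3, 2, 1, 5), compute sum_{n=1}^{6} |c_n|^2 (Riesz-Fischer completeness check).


sum |c_n|^2 = 4^2 + 3^2 + 3^2 + 2^2 + 1^2 + 5^2
= 16 + 9 + 9 + 4 + 1 + 25
= 64

64


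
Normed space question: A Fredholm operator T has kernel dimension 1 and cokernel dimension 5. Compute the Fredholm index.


The Fredholm index is defined as ind(T) = dim(ker T) - dim(coker T)
= 1 - 5
= -4

-4


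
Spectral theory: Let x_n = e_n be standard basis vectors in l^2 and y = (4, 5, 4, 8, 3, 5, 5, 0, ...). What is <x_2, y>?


x_2 = e_2 is the standard basis vector with 1 in position 2.
<x_2, y> = y_2 = 5
As n -> infinity, <x_n, y> -> 0, confirming weak convergence of (x_n) to 0.

5


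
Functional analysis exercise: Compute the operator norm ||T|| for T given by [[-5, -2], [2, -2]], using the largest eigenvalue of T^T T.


A^T A = [[29, 6], [6, 8]]
trace(A^T A) = 37, det(A^T A) = 196
discriminant = 37^2 - 4*196 = 585
Largest eigenvalue of A^T A = (trace + sqrt(disc))/2 = 30.5934
||T|| = sqrt(30.5934) = 5.5311

5.5311


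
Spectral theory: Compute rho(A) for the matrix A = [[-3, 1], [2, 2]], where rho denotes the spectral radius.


For a 2x2 matrix, eigenvalues satisfy lambda^2 - (trace)*lambda + det = 0
trace = -3 + 2 = -1
det = -3*2 - 1*2 = -8
discriminant = (-1)^2 - 4*(-8) = 33
spectral radius = max |eigenvalue| = 3.3723

3.3723


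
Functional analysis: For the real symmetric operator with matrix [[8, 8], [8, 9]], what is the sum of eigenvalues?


For a self-adjoint (symmetric) matrix, the eigenvalues are real.
The sum of eigenvalues equals the trace of the matrix.
trace = 8 + 9 = 17

17


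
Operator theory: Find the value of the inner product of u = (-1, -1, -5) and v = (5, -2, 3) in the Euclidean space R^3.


Computing the standard inner product <u, v> = sum u_i * v_i
= -1*5 + -1*-2 + -5*3
= -5 + 2 + -15
= -18

-18


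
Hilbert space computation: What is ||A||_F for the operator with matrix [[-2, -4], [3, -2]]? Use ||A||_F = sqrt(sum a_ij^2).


||A||_F^2 = sum a_ij^2
= (-2)^2 + (-4)^2 + 3^2 + (-2)^2
= 4 + 16 + 9 + 4 = 33
||A||_F = sqrt(33) = 5.7446

5.7446


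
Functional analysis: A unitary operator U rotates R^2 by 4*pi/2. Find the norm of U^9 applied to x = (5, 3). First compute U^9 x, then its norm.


U is a rotation by theta = 4*pi/2
U^9 = rotation by 9*theta = 36*pi/2 = 0*pi/2 (mod 2*pi)
cos(0*pi/2) = 1.0000, sin(0*pi/2) = 0.0000
U^9 x = (1.0000 * 5 - 0.0000 * 3, 0.0000 * 5 + 1.0000 * 3)
= (5.0000, 3.0000)
||U^9 x|| = sqrt(5.0000^2 + 3.0000^2) = sqrt(34.0000) = 5.8310

5.8310


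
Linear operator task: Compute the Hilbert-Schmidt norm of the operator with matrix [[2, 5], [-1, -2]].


The Hilbert-Schmidt norm is sqrt(sum of squares of all entries).
Sum of squares = 2^2 + 5^2 + (-1)^2 + (-2)^2
= 4 + 25 + 1 + 4 = 34
||T||_HS = sqrt(34) = 5.8310

5.8310


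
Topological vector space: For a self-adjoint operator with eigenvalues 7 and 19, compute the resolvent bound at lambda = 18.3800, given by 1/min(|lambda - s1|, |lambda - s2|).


dist(18.3800, {7, 19}) = min(|18.3800 - 7|, |18.3800 - 19|)
= min(11.3800, 0.6200) = 0.6200
Resolvent bound = 1/0.6200 = 1.6129

1.6129


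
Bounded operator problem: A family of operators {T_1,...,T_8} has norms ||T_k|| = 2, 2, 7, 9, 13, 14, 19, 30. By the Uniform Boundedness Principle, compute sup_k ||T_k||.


By the Uniform Boundedness Principle, the supremum of norms is finite.
sup_k ||T_k|| = max(2, 2, 7, 9, 13, 14, 19, 30) = 30

30


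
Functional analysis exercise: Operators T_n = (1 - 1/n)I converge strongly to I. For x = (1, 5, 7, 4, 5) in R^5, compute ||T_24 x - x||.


T_24 x - x = (1 - 1/24)x - x = -x/24
||x|| = sqrt(116) = 10.7703
||T_24 x - x|| = ||x||/24 = 10.7703/24 = 0.4488

0.4488


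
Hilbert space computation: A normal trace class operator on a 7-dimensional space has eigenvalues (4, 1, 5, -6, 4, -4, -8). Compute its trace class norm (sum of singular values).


For a normal operator, singular values equal |eigenvalues|.
Trace norm = sum |lambda_i| = 4 + 1 + 5 + 6 + 4 + 4 + 8
= 32

32


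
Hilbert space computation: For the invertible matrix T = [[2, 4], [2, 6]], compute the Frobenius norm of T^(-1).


det(T) = 2*6 - 4*2 = 4
T^(-1) = (1/4) * [[6, -4], [-2, 2]] = [[1.5000, -1.0000], [-0.5000, 0.5000]]
||T^(-1)||_F^2 = 1.5000^2 + (-1.0000)^2 + (-0.5000)^2 + 0.5000^2 = 3.7500
||T^(-1)||_F = sqrt(3.7500) = 1.9365

1.9365


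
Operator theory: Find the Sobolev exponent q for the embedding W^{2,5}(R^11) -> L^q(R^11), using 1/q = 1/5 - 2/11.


Using the Sobolev embedding formula: 1/q = 1/p - k/n
1/q = 1/5 - 2/11 = 1/55
q = 1/(1/55) = 55

55.0000


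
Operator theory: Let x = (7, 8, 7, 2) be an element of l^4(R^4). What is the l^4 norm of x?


The l^4 norm = (sum |x_i|^4)^(1/4)
Sum of 4th powers = 2401 + 4096 + 2401 + 16 = 8914
||x||_4 = (8914)^(1/4) = 9.7167

9.7167


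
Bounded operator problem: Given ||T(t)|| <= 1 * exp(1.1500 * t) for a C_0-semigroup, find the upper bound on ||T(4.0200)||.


||T(4.0200)|| <= 1 * exp(1.1500 * 4.0200)
= 1 * exp(4.6230)
= 1 * 101.7990
= 101.7990

101.7990


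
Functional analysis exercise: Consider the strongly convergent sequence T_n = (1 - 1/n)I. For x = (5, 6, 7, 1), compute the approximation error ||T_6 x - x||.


T_6 x - x = (1 - 1/6)x - x = -x/6
||x|| = sqrt(111) = 10.5357
||T_6 x - x|| = ||x||/6 = 10.5357/6 = 1.7559

1.7559


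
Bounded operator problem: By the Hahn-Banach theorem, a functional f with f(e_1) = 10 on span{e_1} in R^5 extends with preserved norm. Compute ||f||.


The norm of f is given by ||f|| = sup_{||x||=1} |f(x)|.
On span{e_1}, ||e_1|| = 1, so ||f|| = |f(e_1)| / ||e_1||
= |10| / 1 = 10.0000

10.0000


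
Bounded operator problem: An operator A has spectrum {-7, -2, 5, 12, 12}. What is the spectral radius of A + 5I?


Spectrum of A + 5I = {-2, 3, 10, 17, 17}
Spectral radius = max |lambda| over the shifted spectrum
= max(2, 3, 10, 17, 17) = 17

17


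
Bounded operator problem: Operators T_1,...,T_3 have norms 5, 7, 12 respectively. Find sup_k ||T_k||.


By the Uniform Boundedness Principle, the supremum of norms is finite.
sup_k ||T_k|| = max(5, 7, 12) = 12

12


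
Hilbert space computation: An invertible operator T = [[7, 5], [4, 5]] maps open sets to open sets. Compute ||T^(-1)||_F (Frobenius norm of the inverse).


det(T) = 7*5 - 5*4 = 15
T^(-1) = (1/15) * [[5, -5], [-4, 7]] = [[0.3333, -0.3333], [-0.2667, 0.4667]]
||T^(-1)||_F^2 = 0.3333^2 + (-0.3333)^2 + (-0.2667)^2 + 0.4667^2 = 0.5111
||T^(-1)||_F = sqrt(0.5111) = 0.7149

0.7149


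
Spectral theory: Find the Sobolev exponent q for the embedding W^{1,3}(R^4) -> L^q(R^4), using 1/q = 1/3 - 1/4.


Using the Sobolev embedding formula: 1/q = 1/p - k/n
1/q = 1/3 - 1/4 = 1/12
q = 1/(1/12) = 12

12.0000


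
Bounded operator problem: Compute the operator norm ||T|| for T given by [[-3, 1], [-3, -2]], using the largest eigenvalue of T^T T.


A^T A = [[18, 3], [3, 5]]
trace(A^T A) = 23, det(A^T A) = 81
discriminant = 23^2 - 4*81 = 205
Largest eigenvalue of A^T A = (trace + sqrt(disc))/2 = 18.6589
||T|| = sqrt(18.6589) = 4.3196

4.3196


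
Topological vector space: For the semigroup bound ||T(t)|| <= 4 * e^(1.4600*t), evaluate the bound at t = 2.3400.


||T(2.3400)|| <= 4 * exp(1.4600 * 2.3400)
= 4 * exp(3.4164)
= 4 * 30.4596
= 121.8383

121.8383


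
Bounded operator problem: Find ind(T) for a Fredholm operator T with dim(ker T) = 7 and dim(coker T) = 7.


The Fredholm index is defined as ind(T) = dim(ker T) - dim(coker T)
= 7 - 7
= 0

0


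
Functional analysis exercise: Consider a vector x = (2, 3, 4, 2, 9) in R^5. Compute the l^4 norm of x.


The l^4 norm = (sum |x_i|^4)^(1/4)
Sum of 4th powers = 16 + 81 + 256 + 16 + 6561 = 6930
||x||_4 = (6930)^(1/4) = 9.1240

9.1240


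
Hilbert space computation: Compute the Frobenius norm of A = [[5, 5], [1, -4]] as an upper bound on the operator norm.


||A||_F^2 = sum a_ij^2
= 5^2 + 5^2 + 1^2 + (-4)^2
= 25 + 25 + 1 + 16 = 67
||A||_F = sqrt(67) = 8.1854

8.1854


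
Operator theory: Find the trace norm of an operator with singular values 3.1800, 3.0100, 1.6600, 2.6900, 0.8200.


The nuclear norm is the sum of all singular values.
||T||_1 = 3.1800 + 3.0100 + 1.6600 + 2.6900 + 0.8200
= 11.3600

11.3600


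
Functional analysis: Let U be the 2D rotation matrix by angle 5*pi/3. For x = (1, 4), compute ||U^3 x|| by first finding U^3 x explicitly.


U is a rotation by theta = 5*pi/3
U^3 = rotation by 3*theta = 15*pi/3 = 3*pi/3 (mod 2*pi)
cos(3*pi/3) = -1.0000, sin(3*pi/3) = 0.0000
U^3 x = (-1.0000 * 1 - 0.0000 * 4, 0.0000 * 1 + -1.0000 * 4)
= (-1.0000, -4.0000)
||U^3 x|| = sqrt((-1.0000)^2 + (-4.0000)^2) = sqrt(17.0000) = 4.1231

4.1231


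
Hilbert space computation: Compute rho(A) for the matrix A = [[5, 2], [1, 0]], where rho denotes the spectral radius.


For a 2x2 matrix, eigenvalues satisfy lambda^2 - (trace)*lambda + det = 0
trace = 5 + 0 = 5
det = 5*0 - 2*1 = -2
discriminant = 5^2 - 4*(-2) = 33
spectral radius = max |eigenvalue| = 5.3723

5.3723


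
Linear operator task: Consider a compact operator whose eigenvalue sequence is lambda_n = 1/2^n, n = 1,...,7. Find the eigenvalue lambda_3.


The eigenvalue formula gives lambda_3 = 1/2^3
= 1/8
= 0.1250

0.1250


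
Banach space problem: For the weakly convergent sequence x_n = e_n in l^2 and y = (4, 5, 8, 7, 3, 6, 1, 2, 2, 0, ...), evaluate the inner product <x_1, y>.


x_1 = e_1 is the standard basis vector with 1 in position 1.
<x_1, y> = y_1 = 4
As n -> infinity, <x_n, y> -> 0, confirming weak convergence of (x_n) to 0.

4


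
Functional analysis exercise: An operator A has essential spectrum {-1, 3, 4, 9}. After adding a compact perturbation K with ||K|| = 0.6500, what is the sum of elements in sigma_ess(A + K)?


By Weyl's theorem, the essential spectrum is invariant under compact perturbations.
sigma_ess(A + K) = sigma_ess(A) = {-1, 3, 4, 9}
Sum = -1 + 3 + 4 + 9 = 15

15


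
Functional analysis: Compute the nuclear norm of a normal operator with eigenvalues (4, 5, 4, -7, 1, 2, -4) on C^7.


For a normal operator, singular values equal |eigenvalues|.
Trace norm = sum |lambda_i| = 4 + 5 + 4 + 7 + 1 + 2 + 4
= 27

27


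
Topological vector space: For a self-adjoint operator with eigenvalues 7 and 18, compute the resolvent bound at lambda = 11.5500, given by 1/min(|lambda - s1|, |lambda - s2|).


dist(11.5500, {7, 18}) = min(|11.5500 - 7|, |11.5500 - 18|)
= min(4.5500, 6.4500) = 4.5500
Resolvent bound = 1/4.5500 = 0.2198

0.2198


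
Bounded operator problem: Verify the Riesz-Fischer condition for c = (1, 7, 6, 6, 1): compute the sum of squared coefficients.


sum |c_n|^2 = 1^2 + 7^2 + 6^2 + 6^2 + 1^2
= 1 + 49 + 36 + 36 + 1
= 123

123


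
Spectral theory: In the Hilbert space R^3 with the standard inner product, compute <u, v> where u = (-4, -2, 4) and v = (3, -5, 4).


Computing the standard inner product <u, v> = sum u_i * v_i
= -4*3 + -2*-5 + 4*4
= -12 + 10 + 16
= 14

14


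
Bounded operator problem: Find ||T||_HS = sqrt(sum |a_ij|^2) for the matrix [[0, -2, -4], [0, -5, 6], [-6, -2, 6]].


The Hilbert-Schmidt norm is sqrt(sum of squares of all entries).
Sum of squares = 0^2 + (-2)^2 + (-4)^2 + 0^2 + (-5)^2 + 6^2 + (-6)^2 + (-2)^2 + 6^2
= 0 + 4 + 16 + 0 + 25 + 36 + 36 + 4 + 36 = 157
||T||_HS = sqrt(157) = 12.5300

12.5300


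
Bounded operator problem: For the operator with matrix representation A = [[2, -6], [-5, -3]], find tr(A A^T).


trace(A * A^T) = sum of squares of all entries
= 2^2 + (-6)^2 + (-5)^2 + (-3)^2
= 4 + 36 + 25 + 9
= 74

74


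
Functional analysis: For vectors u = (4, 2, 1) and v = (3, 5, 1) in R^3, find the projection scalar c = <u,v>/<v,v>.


Computing <u,v> = 4*3 + 2*5 + 1*1 = 23
Computing <v,v> = 3^2 + 5^2 + 1^2 = 35
Projection coefficient = 23/35 = 0.6571

0.6571


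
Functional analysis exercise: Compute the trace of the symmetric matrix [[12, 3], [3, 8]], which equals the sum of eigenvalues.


For a self-adjoint (symmetric) matrix, the eigenvalues are real.
The sum of eigenvalues equals the trace of the matrix.
trace = 12 + 8 = 20

20


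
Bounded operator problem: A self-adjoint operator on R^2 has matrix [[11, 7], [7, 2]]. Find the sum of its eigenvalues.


For a self-adjoint (symmetric) matrix, the eigenvalues are real.
The sum of eigenvalues equals the trace of the matrix.
trace = 11 + 2 = 13

13


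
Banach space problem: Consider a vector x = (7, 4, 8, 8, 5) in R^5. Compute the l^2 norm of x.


The l^2 norm = (sum |x_i|^2)^(1/2)
Sum of 2th powers = 49 + 16 + 64 + 64 + 25 = 218
||x||_2 = (218)^(1/2) = 14.7648

14.7648


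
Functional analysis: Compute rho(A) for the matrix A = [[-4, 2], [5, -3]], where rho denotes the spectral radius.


For a 2x2 matrix, eigenvalues satisfy lambda^2 - (trace)*lambda + det = 0
trace = -4 + -3 = -7
det = -4*-3 - 2*5 = 2
discriminant = (-7)^2 - 4*(2) = 41
spectral radius = max |eigenvalue| = 6.7016

6.7016


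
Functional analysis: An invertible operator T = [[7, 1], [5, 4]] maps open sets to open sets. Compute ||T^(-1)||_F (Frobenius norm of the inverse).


det(T) = 7*4 - 1*5 = 23
T^(-1) = (1/23) * [[4, -1], [-5, 7]] = [[0.1739, -0.0435], [-0.2174, 0.3043]]
||T^(-1)||_F^2 = 0.1739^2 + (-0.0435)^2 + (-0.2174)^2 + 0.3043^2 = 0.1720
||T^(-1)||_F = sqrt(0.1720) = 0.4148

0.4148


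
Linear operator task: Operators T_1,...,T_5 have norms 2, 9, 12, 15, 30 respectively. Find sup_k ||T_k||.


By the Uniform Boundedness Principle, the supremum of norms is finite.
sup_k ||T_k|| = max(2, 9, 12, 15, 30) = 30

30


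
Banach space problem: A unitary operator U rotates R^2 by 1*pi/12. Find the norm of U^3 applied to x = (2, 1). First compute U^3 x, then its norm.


U is a rotation by theta = 1*pi/12
U^3 = rotation by 3*theta = 3*pi/12
cos(3*pi/12) = 0.7071, sin(3*pi/12) = 0.7071
U^3 x = (0.7071 * 2 - 0.7071 * 1, 0.7071 * 2 + 0.7071 * 1)
= (0.7071, 2.1213)
||U^3 x|| = sqrt(0.7071^2 + 2.1213^2) = sqrt(5.0000) = 2.2361

2.2361


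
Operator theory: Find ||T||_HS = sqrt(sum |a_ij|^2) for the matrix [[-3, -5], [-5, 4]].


The Hilbert-Schmidt norm is sqrt(sum of squares of all entries).
Sum of squares = (-3)^2 + (-5)^2 + (-5)^2 + 4^2
= 9 + 25 + 25 + 16 = 75
||T||_HS = sqrt(75) = 8.6603

8.6603


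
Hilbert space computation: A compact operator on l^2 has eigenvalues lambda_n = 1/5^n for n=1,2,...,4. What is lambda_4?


The eigenvalue formula gives lambda_4 = 1/5^4
= 1/625
= 0.0016

0.0016


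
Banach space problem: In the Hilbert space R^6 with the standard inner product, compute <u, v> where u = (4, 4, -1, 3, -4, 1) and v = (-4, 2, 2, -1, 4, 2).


Computing the standard inner product <u, v> = sum u_i * v_i
= 4*-4 + 4*2 + -1*2 + 3*-1 + -4*4 + 1*2
= -16 + 8 + -2 + -3 + -16 + 2
= -27

-27


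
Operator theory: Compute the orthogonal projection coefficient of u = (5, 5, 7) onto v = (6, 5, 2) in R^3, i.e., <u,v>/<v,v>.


Computing <u,v> = 5*6 + 5*5 + 7*2 = 69
Computing <v,v> = 6^2 + 5^2 + 2^2 = 65
Projection coefficient = 69/65 = 1.0615

1.0615


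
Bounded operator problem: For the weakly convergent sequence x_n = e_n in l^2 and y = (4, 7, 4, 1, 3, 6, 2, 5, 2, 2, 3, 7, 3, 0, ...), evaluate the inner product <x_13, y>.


x_13 = e_13 is the standard basis vector with 1 in position 13.
<x_13, y> = y_13 = 3
As n -> infinity, <x_n, y> -> 0, confirming weak convergence of (x_n) to 0.

3


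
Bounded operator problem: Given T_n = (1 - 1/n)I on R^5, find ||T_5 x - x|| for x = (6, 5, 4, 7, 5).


T_5 x - x = (1 - 1/5)x - x = -x/5
||x|| = sqrt(151) = 12.2882
||T_5 x - x|| = ||x||/5 = 12.2882/5 = 2.4576

2.4576


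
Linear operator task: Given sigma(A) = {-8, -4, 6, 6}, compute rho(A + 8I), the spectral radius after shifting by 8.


Spectrum of A + 8I = {0, 4, 14, 14}
Spectral radius = max |lambda| over the shifted spectrum
= max(0, 4, 14, 14) = 14

14


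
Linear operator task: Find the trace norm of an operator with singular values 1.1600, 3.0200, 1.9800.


The nuclear norm is the sum of all singular values.
||T||_1 = 1.1600 + 3.0200 + 1.9800
= 6.1600

6.1600


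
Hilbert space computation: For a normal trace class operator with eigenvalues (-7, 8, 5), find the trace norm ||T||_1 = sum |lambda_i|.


For a normal operator, singular values equal |eigenvalues|.
Trace norm = sum |lambda_i| = 7 + 8 + 5
= 20

20


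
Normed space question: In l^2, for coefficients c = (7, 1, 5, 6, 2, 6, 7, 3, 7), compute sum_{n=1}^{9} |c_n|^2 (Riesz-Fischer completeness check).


sum |c_n|^2 = 7^2 + 1^2 + 5^2 + 6^2 + 2^2 + 6^2 + 7^2 + 3^2 + 7^2
= 49 + 1 + 25 + 36 + 4 + 36 + 49 + 9 + 49
= 258

258


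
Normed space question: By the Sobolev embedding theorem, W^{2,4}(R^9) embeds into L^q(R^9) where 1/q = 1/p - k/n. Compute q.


Using the Sobolev embedding formula: 1/q = 1/p - k/n
1/q = 1/4 - 2/9 = 1/36
q = 1/(1/36) = 36

36.0000


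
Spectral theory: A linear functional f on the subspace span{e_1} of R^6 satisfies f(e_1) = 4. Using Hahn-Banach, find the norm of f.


The norm of f is given by ||f|| = sup_{||x||=1} |f(x)|.
On span{e_1}, ||e_1|| = 1, so ||f|| = |f(e_1)| / ||e_1||
= |4| / 1 = 4.0000

4.0000


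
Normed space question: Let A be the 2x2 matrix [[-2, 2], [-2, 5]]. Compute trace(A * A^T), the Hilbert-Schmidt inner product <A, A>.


trace(A * A^T) = sum of squares of all entries
= (-2)^2 + 2^2 + (-2)^2 + 5^2
= 4 + 4 + 4 + 25
= 37

37


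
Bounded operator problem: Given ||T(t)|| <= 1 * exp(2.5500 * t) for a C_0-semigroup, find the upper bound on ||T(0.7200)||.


||T(0.7200)|| <= 1 * exp(2.5500 * 0.7200)
= 1 * exp(1.8360)
= 1 * 6.2714
= 6.2714

6.2714


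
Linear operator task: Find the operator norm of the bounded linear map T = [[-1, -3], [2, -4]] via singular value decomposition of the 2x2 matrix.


A^T A = [[5, -5], [-5, 25]]
trace(A^T A) = 30, det(A^T A) = 100
discriminant = 30^2 - 4*100 = 500
Largest eigenvalue of A^T A = (trace + sqrt(disc))/2 = 26.1803
||T|| = sqrt(26.1803) = 5.1167

5.1167


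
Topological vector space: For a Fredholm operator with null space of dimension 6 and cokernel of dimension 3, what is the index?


The Fredholm index is defined as ind(T) = dim(ker T) - dim(coker T)
= 6 - 3
= 3

3


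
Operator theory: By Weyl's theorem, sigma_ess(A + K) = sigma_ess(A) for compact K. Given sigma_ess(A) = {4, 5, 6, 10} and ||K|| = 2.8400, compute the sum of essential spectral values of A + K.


By Weyl's theorem, the essential spectrum is invariant under compact perturbations.
sigma_ess(A + K) = sigma_ess(A) = {4, 5, 6, 10}
Sum = 4 + 5 + 6 + 10 = 25

25


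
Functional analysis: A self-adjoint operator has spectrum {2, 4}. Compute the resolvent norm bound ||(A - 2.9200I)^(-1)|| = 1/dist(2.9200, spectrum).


dist(2.9200, {2, 4}) = min(|2.9200 - 2|, |2.9200 - 4|)
= min(0.9200, 1.0800) = 0.9200
Resolvent bound = 1/0.9200 = 1.0870

1.0870


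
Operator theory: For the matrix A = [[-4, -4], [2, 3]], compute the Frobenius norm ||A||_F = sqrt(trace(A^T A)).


||A||_F^2 = sum a_ij^2
= (-4)^2 + (-4)^2 + 2^2 + 3^2
= 16 + 16 + 4 + 9 = 45
||A||_F = sqrt(45) = 6.7082

6.7082


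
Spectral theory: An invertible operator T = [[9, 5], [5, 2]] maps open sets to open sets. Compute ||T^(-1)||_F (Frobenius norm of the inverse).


det(T) = 9*2 - 5*5 = -7
T^(-1) = (1/-7) * [[2, -5], [-5, 9]] = [[-0.2857, 0.7143], [0.7143, -1.2857]]
||T^(-1)||_F^2 = (-0.2857)^2 + 0.7143^2 + 0.7143^2 + (-1.2857)^2 = 2.7551
||T^(-1)||_F = sqrt(2.7551) = 1.6599

1.6599


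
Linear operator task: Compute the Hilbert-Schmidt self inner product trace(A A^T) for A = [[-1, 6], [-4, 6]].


trace(A * A^T) = sum of squares of all entries
= (-1)^2 + 6^2 + (-4)^2 + 6^2
= 1 + 36 + 16 + 36
= 89

89


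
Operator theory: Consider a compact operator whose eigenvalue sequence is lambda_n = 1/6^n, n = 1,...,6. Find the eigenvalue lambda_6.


The eigenvalue formula gives lambda_6 = 1/6^6
= 1/46656
= 2.1433e-05

2.1433e-05


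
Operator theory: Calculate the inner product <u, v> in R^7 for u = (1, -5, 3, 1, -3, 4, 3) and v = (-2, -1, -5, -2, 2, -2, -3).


Computing the standard inner product <u, v> = sum u_i * v_i
= 1*-2 + -5*-1 + 3*-5 + 1*-2 + -3*2 + 4*-2 + 3*-3
= -2 + 5 + -15 + -2 + -6 + -8 + -9
= -37

-37


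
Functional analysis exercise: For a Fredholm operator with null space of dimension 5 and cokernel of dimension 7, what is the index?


The Fredholm index is defined as ind(T) = dim(ker T) - dim(coker T)
= 5 - 7
= -2

-2


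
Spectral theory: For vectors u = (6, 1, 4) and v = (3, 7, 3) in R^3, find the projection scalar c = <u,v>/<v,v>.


Computing <u,v> = 6*3 + 1*7 + 4*3 = 37
Computing <v,v> = 3^2 + 7^2 + 3^2 = 67
Projection coefficient = 37/67 = 0.5522

0.5522


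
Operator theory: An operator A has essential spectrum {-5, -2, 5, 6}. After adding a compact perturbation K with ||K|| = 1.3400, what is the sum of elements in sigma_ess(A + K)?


By Weyl's theorem, the essential spectrum is invariant under compact perturbations.
sigma_ess(A + K) = sigma_ess(A) = {-5, -2, 5, 6}
Sum = -5 + -2 + 5 + 6 = 4

4


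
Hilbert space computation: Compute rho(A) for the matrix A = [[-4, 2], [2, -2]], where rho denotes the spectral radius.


For a 2x2 matrix, eigenvalues satisfy lambda^2 - (trace)*lambda + det = 0
trace = -4 + -2 = -6
det = -4*-2 - 2*2 = 4
discriminant = (-6)^2 - 4*(4) = 20
spectral radius = max |eigenvalue| = 5.2361

5.2361


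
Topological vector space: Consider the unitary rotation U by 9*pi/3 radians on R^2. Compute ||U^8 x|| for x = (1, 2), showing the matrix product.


U is a rotation by theta = 9*pi/3
U^8 = rotation by 8*theta = 72*pi/3 = 0*pi/3 (mod 2*pi)
cos(0*pi/3) = 1.0000, sin(0*pi/3) = 0.0000
U^8 x = (1.0000 * 1 - 0.0000 * 2, 0.0000 * 1 + 1.0000 * 2)
= (1.0000, 2.0000)
||U^8 x|| = sqrt(1.0000^2 + 2.0000^2) = sqrt(5.0000) = 2.2361

2.2361


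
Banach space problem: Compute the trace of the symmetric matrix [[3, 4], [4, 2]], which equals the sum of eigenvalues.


For a self-adjoint (symmetric) matrix, the eigenvalues are real.
The sum of eigenvalues equals the trace of the matrix.
trace = 3 + 2 = 5

5


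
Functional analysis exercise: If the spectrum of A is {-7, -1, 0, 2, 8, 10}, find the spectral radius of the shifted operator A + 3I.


Spectrum of A + 3I = {-4, 2, 3, 5, 11, 13}
Spectral radius = max |lambda| over the shifted spectrum
= max(4, 2, 3, 5, 11, 13) = 13

13


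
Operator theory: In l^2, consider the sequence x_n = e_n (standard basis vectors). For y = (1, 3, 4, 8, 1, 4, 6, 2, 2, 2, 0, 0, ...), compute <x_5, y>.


x_5 = e_5 is the standard basis vector with 1 in position 5.
<x_5, y> = y_5 = 1
As n -> infinity, <x_n, y> -> 0, confirming weak convergence of (x_n) to 0.

1


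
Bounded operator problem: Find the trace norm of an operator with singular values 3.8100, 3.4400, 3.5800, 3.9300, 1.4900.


The nuclear norm is the sum of all singular values.
||T||_1 = 3.8100 + 3.4400 + 3.5800 + 3.9300 + 1.4900
= 16.2500

16.2500


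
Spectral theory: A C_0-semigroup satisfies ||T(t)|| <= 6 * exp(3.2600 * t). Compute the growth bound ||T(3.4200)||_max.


||T(3.4200)|| <= 6 * exp(3.2600 * 3.4200)
= 6 * exp(11.1492)
= 6 * 69508.1993
= 417049.1957

417049.1957


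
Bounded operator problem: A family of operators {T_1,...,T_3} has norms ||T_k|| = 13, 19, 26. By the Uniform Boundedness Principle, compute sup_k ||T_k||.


By the Uniform Boundedness Principle, the supremum of norms is finite.
sup_k ||T_k|| = max(13, 19, 26) = 26

26


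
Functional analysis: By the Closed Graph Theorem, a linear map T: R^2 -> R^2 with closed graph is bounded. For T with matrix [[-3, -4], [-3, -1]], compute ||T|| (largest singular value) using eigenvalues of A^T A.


A^T A = [[18, 15], [15, 17]]
trace(A^T A) = 35, det(A^T A) = 81
discriminant = 35^2 - 4*81 = 901
Largest eigenvalue of A^T A = (trace + sqrt(disc))/2 = 32.5083
||T|| = sqrt(32.5083) = 5.7016

5.7016


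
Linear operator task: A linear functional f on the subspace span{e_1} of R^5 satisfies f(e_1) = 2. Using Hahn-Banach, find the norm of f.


The norm of f is given by ||f|| = sup_{||x||=1} |f(x)|.
On span{e_1}, ||e_1|| = 1, so ||f|| = |f(e_1)| / ||e_1||
= |2| / 1 = 2.0000

2.0000


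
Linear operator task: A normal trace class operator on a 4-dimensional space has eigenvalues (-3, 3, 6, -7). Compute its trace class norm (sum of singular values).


For a normal operator, singular values equal |eigenvalues|.
Trace norm = sum |lambda_i| = 3 + 3 + 6 + 7
= 19

19


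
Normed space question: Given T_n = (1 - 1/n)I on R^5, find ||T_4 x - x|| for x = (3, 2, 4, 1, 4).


T_4 x - x = (1 - 1/4)x - x = -x/4
||x|| = sqrt(46) = 6.7823
||T_4 x - x|| = ||x||/4 = 6.7823/4 = 1.6956

1.6956


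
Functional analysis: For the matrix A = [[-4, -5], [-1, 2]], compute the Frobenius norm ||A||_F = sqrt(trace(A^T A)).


||A||_F^2 = sum a_ij^2
= (-4)^2 + (-5)^2 + (-1)^2 + 2^2
= 16 + 25 + 1 + 4 = 46
||A||_F = sqrt(46) = 6.7823

6.7823


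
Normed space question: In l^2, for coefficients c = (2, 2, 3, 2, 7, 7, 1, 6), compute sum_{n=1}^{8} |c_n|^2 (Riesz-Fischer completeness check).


sum |c_n|^2 = 2^2 + 2^2 + 3^2 + 2^2 + 7^2 + 7^2 + 1^2 + 6^2
= 4 + 4 + 9 + 4 + 49 + 49 + 1 + 36
= 156

156


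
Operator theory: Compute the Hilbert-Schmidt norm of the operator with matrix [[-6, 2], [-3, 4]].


The Hilbert-Schmidt norm is sqrt(sum of squares of all entries).
Sum of squares = (-6)^2 + 2^2 + (-3)^2 + 4^2
= 36 + 4 + 9 + 16 = 65
||T||_HS = sqrt(65) = 8.0623

8.0623


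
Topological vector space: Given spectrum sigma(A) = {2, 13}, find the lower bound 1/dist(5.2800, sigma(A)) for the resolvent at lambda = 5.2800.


dist(5.2800, {2, 13}) = min(|5.2800 - 2|, |5.2800 - 13|)
= min(3.2800, 7.7200) = 3.2800
Resolvent bound = 1/3.2800 = 0.3049

0.3049


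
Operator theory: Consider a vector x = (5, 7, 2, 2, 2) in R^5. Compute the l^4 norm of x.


The l^4 norm = (sum |x_i|^4)^(1/4)
Sum of 4th powers = 625 + 2401 + 16 + 16 + 16 = 3074
||x||_4 = (3074)^(1/4) = 7.4461

7.4461


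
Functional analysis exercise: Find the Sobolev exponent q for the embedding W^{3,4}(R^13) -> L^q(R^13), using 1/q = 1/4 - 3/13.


Using the Sobolev embedding formula: 1/q = 1/p - k/n
1/q = 1/4 - 3/13 = 1/52
q = 1/(1/52) = 52

52.0000


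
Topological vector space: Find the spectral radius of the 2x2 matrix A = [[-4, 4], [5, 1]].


For a 2x2 matrix, eigenvalues satisfy lambda^2 - (trace)*lambda + det = 0
trace = -4 + 1 = -3
det = -4*1 - 4*5 = -24
discriminant = (-3)^2 - 4*(-24) = 105
spectral radius = max |eigenvalue| = 6.6235

6.6235


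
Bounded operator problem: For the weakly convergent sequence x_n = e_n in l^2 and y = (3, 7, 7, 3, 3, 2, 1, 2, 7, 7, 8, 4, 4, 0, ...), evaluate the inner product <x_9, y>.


x_9 = e_9 is the standard basis vector with 1 in position 9.
<x_9, y> = y_9 = 7
As n -> infinity, <x_n, y> -> 0, confirming weak convergence of (x_n) to 0.

7


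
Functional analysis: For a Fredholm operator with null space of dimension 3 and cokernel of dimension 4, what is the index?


The Fredholm index is defined as ind(T) = dim(ker T) - dim(coker T)
= 3 - 4
= -1

-1


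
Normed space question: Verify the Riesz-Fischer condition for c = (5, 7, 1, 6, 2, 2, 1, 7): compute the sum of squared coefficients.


sum |c_n|^2 = 5^2 + 7^2 + 1^2 + 6^2 + 2^2 + 2^2 + 1^2 + 7^2
= 25 + 49 + 1 + 36 + 4 + 4 + 1 + 49
= 169

169


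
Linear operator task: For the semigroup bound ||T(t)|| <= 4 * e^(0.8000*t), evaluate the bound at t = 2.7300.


||T(2.7300)|| <= 4 * exp(0.8000 * 2.7300)
= 4 * exp(2.1840)
= 4 * 8.8818
= 35.5270

35.5270


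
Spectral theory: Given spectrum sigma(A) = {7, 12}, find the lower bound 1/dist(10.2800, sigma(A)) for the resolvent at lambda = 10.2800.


dist(10.2800, {7, 12}) = min(|10.2800 - 7|, |10.2800 - 12|)
= min(3.2800, 1.7200) = 1.7200
Resolvent bound = 1/1.7200 = 0.5814

0.5814


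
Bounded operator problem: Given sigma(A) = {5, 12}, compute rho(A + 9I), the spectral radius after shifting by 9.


Spectrum of A + 9I = {14, 21}
Spectral radius = max |lambda| over the shifted spectrum
= max(14, 21) = 21

21


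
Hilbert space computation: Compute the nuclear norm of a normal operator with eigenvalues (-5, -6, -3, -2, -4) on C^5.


For a normal operator, singular values equal |eigenvalues|.
Trace norm = sum |lambda_i| = 5 + 6 + 3 + 2 + 4
= 20

20


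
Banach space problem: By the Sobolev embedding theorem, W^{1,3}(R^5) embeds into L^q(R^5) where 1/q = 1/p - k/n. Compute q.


Using the Sobolev embedding formula: 1/q = 1/p - k/n
1/q = 1/3 - 1/5 = 2/15
q = 1/(2/15) = 15/2 = 7.5000

7.5000


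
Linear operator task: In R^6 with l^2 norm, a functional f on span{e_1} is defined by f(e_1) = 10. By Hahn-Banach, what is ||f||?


The norm of f is given by ||f|| = sup_{||x||=1} |f(x)|.
On span{e_1}, ||e_1|| = 1, so ||f|| = |f(e_1)| / ||e_1||
= |10| / 1 = 10.0000

10.0000


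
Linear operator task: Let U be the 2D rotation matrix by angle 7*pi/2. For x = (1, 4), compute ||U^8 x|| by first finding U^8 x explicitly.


U is a rotation by theta = 7*pi/2
U^8 = rotation by 8*theta = 56*pi/2 = 0*pi/2 (mod 2*pi)
cos(0*pi/2) = 1.0000, sin(0*pi/2) = 0.0000
U^8 x = (1.0000 * 1 - 0.0000 * 4, 0.0000 * 1 + 1.0000 * 4)
= (1.0000, 4.0000)
||U^8 x|| = sqrt(1.0000^2 + 4.0000^2) = sqrt(17.0000) = 4.1231

4.1231


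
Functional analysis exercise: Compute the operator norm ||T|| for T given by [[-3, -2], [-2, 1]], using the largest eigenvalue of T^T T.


A^T A = [[13, 4], [4, 5]]
trace(A^T A) = 18, det(A^T A) = 49
discriminant = 18^2 - 4*49 = 128
Largest eigenvalue of A^T A = (trace + sqrt(disc))/2 = 14.6569
||T|| = sqrt(14.6569) = 3.8284

3.8284


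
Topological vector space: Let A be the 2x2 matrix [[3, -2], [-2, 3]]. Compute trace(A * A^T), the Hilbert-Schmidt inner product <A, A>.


trace(A * A^T) = sum of squares of all entries
= 3^2 + (-2)^2 + (-2)^2 + 3^2
= 9 + 4 + 4 + 9
= 26

26


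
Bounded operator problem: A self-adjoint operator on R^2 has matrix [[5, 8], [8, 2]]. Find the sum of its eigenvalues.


For a self-adjoint (symmetric) matrix, the eigenvalues are real.
The sum of eigenvalues equals the trace of the matrix.
trace = 5 + 2 = 7

7
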